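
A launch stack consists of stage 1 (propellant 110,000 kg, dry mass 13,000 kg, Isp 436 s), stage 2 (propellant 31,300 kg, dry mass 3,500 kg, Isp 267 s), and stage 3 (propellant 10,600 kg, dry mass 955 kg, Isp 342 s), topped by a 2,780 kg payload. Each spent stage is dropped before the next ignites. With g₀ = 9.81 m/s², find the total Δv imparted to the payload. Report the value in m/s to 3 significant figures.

Δv ≈ 11500 m/s

Ignition mass of stage 1 = 110,000+13,000 + 31,300+3,500 + 10,600+955 + 2,780 = 172,135 kg.
Stage 1: m₀ = 172,135 kg, m_f = 172,135 − 110,000 = 62,135 kg; Δv = 436×9.81×ln(2.77) = 4277.2×1.0190 ≈ 4358 m/s.
Stage 2: m₀ = 49,135 kg, m_f = 49,135 − 31,300 = 17,835 kg; Δv = 267×9.81×ln(2.755) = 2619.3×1.0134 ≈ 2654 m/s.
Stage 3: m₀ = 14,335 kg, m_f = 14,335 − 10,600 = 3,735 kg; Δv = 342×9.81×ln(3.838) = 3355.0×1.3450 ≈ 4512 m/s.
Total Δv = 4358 + 2654 + 4512 = 11524 m/s.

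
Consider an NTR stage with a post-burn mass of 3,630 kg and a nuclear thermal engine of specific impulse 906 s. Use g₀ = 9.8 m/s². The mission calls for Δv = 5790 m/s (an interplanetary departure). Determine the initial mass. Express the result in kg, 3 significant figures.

v_e = Isp · g₀ = 906 × 9.8 = 8878.8 m/s.
By the Tsiolkovsky rocket equation, m₀/m_f = exp(Δv / v_e) = exp(5790 / 8878.8) = exp(0.6521) = 1.9196.
m₀ = m_f × 1.9196 = 3,630 × 1.9196 = 6,968.15 kg.

initial mass ≈ 6970 kg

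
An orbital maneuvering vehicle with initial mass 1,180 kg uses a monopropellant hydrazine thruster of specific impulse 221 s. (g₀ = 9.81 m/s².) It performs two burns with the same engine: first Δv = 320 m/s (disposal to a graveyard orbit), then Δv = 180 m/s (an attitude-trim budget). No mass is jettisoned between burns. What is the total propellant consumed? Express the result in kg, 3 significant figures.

v_e = Isp · g₀ = 221 × 9.81 = 2168.0 m/s.
After the first burn: m = 1180 × exp(−320/2168.0) = 1180 × 0.86278 = 1,018.08 kg.
After the second burn: m = 1,018.08 × exp(−180/2168.0) = 1,018.08 × 0.92033 = 936.97 kg.
Total propellant = m₀ − m_final = 1180 − 936.97 = 243.03 kg.

total propellant consumed ≈ 243 kg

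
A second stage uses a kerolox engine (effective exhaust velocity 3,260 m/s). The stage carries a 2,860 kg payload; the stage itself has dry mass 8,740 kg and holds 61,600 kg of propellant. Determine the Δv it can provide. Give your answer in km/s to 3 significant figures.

m₀ = payload + dry + propellant = 2,860 + 8,740 + 61,600 = 73,200 kg.
m_f = payload + dry = 2,860 + 8,740 = 11,600 kg.
Δv = v_e · ln(m₀/m_f) = 3260.0 × ln(6.31) = 3260.0 × 1.8422 ≈ 6005.5 m/s.

Δv ≈ 6.01 km/s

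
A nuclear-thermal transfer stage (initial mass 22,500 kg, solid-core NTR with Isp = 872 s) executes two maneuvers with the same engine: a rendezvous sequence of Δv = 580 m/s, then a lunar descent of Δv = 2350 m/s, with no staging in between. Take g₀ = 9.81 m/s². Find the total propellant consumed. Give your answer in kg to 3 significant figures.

v_e = Isp · g₀ = 872 × 9.81 = 8554.3 m/s.
After the first burn: m = 22500 × exp(−580/8554.3) = 22500 × 0.93445 = 21,025.1 kg.
After the second burn: m = 21,025.1 × exp(−2350/8554.3) = 21,025.1 × 0.75979 = 15,974.7 kg.
Total propellant = m₀ − m_final = 22500 − 15,974.7 = 6,525.3 kg.

total propellant consumed ≈ 6530 kg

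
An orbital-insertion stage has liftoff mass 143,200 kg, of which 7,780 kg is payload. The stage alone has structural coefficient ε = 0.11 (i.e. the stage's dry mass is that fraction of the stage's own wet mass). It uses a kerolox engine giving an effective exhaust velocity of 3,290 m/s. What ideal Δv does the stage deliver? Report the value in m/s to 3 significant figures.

Δv ≈ 6060 m/s

Stage wet mass = m₀ − payload = 143,200 − 7,780 = 135,420 kg.
Stage dry mass = ε × stage wet mass = 0.11 × 135,420 = 14,896.2 kg.
Burnout mass m_f = stage dry + payload = 14,896.2 + 7,780 = 22,676.2 kg.
Δv = v_e · ln(143,200/22,676.2) = 3290.0 × ln(6.315) = 3290.0 × 1.8429 ≈ 6063 m/s.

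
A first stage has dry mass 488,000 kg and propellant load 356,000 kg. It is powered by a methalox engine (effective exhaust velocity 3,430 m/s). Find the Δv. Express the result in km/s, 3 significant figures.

m₀ = m_dry + m_prop = 488,000 + 356,000 = 844,000 kg.
Using Δv = v_e ln(m₀/m_f): Δv = v_e · ln(m₀/m_f) = 3430.0 × ln(1.73) = 3430.0 × 0.5478 ≈ 1879.1 m/s.

Δv ≈ 1.88 km/s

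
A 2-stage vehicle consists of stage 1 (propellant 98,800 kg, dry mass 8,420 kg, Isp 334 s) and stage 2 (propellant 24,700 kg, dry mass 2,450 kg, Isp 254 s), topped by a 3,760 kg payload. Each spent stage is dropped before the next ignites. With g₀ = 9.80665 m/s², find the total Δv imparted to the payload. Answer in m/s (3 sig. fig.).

Ignition mass of stage 1 = 98,800+8,420 + 24,700+2,450 + 3,760 = 138,130 kg.
Stage 1: m₀ = 138,130 kg, m_f = 138,130 − 98,800 = 39,330 kg; Δv = 334×9.80665×ln(3.512) = 3275.4×1.2562 ≈ 4115 m/s.
Stage 2: m₀ = 30,910 kg, m_f = 30,910 − 24,700 = 6,210 kg; Δv = 254×9.80665×ln(4.977) = 2490.9×1.6049 ≈ 3998 m/s.
Total Δv = 4115 + 3998 = 8113 m/s.

Δv ≈ 8110 m/s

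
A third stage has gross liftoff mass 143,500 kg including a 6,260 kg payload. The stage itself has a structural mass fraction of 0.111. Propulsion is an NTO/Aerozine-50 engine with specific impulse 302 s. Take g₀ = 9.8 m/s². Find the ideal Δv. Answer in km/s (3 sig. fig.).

Δv ≈ 5.62 km/s

Stage wet mass = m₀ − payload = 143,500 − 6,260 = 137,240 kg.
Stage dry mass = ε × stage wet mass = 0.111 × 137,240 = 15,233.6 kg.
Burnout mass m_f = stage dry + payload = 15,233.6 + 6,260 = 21,493.6 kg.
v_e = Isp · g₀ = 302 × 9.8 = 2959.6 m/s.
Δv = v_e · ln(143,500/21,493.6) = 2959.6 × ln(6.676) = 2959.6 × 1.8986 ≈ 5619 m/s.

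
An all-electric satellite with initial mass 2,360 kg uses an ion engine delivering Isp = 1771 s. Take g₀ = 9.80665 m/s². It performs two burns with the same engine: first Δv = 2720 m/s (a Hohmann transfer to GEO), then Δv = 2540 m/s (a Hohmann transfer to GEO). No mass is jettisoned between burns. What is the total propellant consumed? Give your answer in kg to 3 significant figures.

total propellant consumed ≈ 617 kg

v_e = Isp · g₀ = 1771 × 9.80665 = 17367.6 m/s.
After the first burn: m = 2360 × exp(−2720/17367.6) = 2360 × 0.85503 = 2,017.87 kg.
After the second burn: m = 2,017.87 × exp(−2540/17367.6) = 2,017.87 × 0.86394 = 1,743.32 kg.
Total propellant = m₀ − m_final = 2360 − 1,743.32 = 616.68 kg.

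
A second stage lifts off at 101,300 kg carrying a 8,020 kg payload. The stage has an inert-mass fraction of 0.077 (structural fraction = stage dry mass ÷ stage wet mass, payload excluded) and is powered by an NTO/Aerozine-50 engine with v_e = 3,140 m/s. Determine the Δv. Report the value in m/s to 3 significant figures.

Δv ≈ 5960 m/s

Stage wet mass = m₀ − payload = 101,300 − 8,020 = 93,280 kg.
Stage dry mass = ε × stage wet mass = 0.077 × 93,280 = 7,182.56 kg.
Burnout mass m_f = stage dry + payload = 7,182.56 + 8,020 = 15,202.56 kg.
Δv = v_e · ln(101,300/15,202.56) = 3140.0 × ln(6.663) = 3140.0 × 1.8966 ≈ 5955 m/s.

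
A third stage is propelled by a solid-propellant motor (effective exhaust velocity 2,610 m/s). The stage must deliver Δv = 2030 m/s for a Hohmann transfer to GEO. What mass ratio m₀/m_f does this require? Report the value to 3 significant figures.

mass ratio ≈ 2.18

m₀/m_f = exp(Δv / v_e) = exp(2030 / 2610.0) = exp(0.7778) = 2.1766.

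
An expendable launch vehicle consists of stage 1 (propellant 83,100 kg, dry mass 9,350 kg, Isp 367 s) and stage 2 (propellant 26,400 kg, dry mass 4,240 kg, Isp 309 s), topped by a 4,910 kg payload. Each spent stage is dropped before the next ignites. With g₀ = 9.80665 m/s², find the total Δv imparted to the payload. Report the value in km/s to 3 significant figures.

Ignition mass of stage 1 = 83,100+9,350 + 26,400+4,240 + 4,910 = 128,000 kg.
Stage 1: m₀ = 128,000 kg, m_f = 128,000 − 83,100 = 44,900 kg; Δv = 367×9.80665×ln(2.851) = 3599.0×1.0476 ≈ 3770 m/s.
Stage 2: m₀ = 35,550 kg, m_f = 35,550 − 26,400 = 9,150 kg; Δv = 309×9.80665×ln(3.885) = 3030.3×1.3572 ≈ 4113 m/s.
Total Δv = 3770 + 4113 = 7883 m/s.

Δv ≈ 7.88 km/s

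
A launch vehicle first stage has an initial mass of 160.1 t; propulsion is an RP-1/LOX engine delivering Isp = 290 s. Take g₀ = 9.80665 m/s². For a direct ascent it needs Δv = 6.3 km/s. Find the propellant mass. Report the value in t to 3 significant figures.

propellant mass ≈ 143 t

v_e = Isp · g₀ = 290 × 9.80665 = 2843.9 m/s.
m₀/m_f = exp(Δv / v_e) = exp(6300 / 2843.9) = exp(2.2152) = 9.1637.
m_f = 160.1 / 9.1637 = 17.4711 t, so propellant = m₀ − m_f = 160.1 − 17.4711 = 142.6289 t.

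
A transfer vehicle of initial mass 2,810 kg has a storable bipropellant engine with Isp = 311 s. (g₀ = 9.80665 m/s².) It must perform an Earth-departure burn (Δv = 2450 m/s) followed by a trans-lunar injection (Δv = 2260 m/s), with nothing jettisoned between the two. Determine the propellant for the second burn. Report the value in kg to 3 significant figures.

propellant for the second burn ≈ 659 kg

v_e = Isp · g₀ = 311 × 9.80665 = 3049.9 m/s.
After the first burn: m = 2810 × exp(−2450/3049.9) = 2810 × 0.44784 = 1,258.43 kg.
After the second burn: m = 1,258.43 × exp(−2260/3049.9) = 1,258.43 × 0.47663 = 599.805 kg.
Second-burn propellant = 1,258.43 − 599.805 = 658.625 kg.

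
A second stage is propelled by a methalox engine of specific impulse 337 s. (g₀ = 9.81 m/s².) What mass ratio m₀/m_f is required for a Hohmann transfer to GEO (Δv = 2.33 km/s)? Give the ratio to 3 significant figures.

mass ratio ≈ 2.02

v_e = Isp · g₀ = 337 × 9.81 = 3306.0 m/s.
From the ideal rocket equation, m₀/m_f = exp(Δv / v_e) = exp(2330 / 3306.0) = exp(0.7048) = 2.0234.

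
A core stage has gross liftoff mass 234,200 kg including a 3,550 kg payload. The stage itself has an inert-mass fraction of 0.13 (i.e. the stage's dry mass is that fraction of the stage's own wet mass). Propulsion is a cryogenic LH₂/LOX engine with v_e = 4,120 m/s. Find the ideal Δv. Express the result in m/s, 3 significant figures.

Stage wet mass = m₀ − payload = 234,200 − 3,550 = 230,650 kg.
Stage dry mass = ε × stage wet mass = 0.13 × 230,650 = 29,984.5 kg.
Burnout mass m_f = stage dry + payload = 29,984.5 + 3,550 = 33,534.5 kg.
Δv = v_e · ln(234,200/33,534.5) = 4120.0 × ln(6.984) = 4120.0 × 1.9436 ≈ 8008 m/s.

Δv ≈ 8010 m/s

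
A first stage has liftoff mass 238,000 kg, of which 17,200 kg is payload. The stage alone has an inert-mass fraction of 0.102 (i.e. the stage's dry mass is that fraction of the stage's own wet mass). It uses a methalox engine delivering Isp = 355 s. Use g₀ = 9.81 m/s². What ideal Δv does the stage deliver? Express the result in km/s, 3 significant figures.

Δv ≈ 6.24 km/s

Stage wet mass = m₀ − payload = 238,000 − 17,200 = 220,800 kg.
Stage dry mass = ε × stage wet mass = 0.102 × 220,800 = 22,521.6 kg.
Burnout mass m_f = stage dry + payload = 22,521.6 + 17,200 = 39,721.6 kg.
v_e = Isp · g₀ = 355 × 9.81 = 3482.6 m/s.
Using Δv = v_e ln(m₀/m_f): Δv = v_e · ln(238,000/39,721.6) = 3482.6 × ln(5.992) = 3482.6 × 1.7904 ≈ 6235 m/s.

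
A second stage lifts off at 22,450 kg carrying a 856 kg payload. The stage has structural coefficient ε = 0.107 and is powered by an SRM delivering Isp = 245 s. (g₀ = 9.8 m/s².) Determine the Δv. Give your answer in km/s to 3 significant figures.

Stage wet mass = m₀ − payload = 22,450 − 856 = 21,594 kg.
Stage dry mass = ε × stage wet mass = 0.107 × 21,594 = 2,310.56 kg.
Burnout mass m_f = stage dry + payload = 2,310.56 + 856 = 3,166.56 kg.
v_e = Isp · g₀ = 245 × 9.8 = 2401.0 m/s.
Δv = v_e · ln(22,450/3,166.56) = 2401.0 × ln(7.09) = 2401.0 × 1.9586 ≈ 4703 m/s.

Δv ≈ 4.70 km/s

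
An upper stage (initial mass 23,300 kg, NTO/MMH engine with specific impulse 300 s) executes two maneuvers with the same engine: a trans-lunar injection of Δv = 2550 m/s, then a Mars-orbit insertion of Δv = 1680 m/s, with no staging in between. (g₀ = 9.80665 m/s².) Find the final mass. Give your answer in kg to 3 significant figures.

v_e = Isp · g₀ = 300 × 9.80665 = 2942.0 m/s.
After the first burn: m = 23300 × exp(−2550/2942.0) = 23300 × 0.42031 = 9,793.22 kg.
After the second burn: m = 9,793.22 × exp(−1680/2942.0) = 9,793.22 × 0.56494 = 5,532.58 kg.

final mass ≈ 5530 kg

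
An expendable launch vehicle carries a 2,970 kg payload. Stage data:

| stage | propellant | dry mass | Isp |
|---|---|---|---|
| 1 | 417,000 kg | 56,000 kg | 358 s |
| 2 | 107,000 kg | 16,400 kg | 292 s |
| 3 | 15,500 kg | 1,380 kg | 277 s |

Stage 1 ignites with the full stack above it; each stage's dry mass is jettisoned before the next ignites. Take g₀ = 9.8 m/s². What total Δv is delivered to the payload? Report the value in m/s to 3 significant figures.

Δv ≈ 12000 m/s

Ignition mass of stage 1 = 417,000+56,000 + 107,000+16,400 + 15,500+1,380 + 2,970 = 616,250 kg.
Stage 1: m₀ = 616,250 kg, m_f = 616,250 − 417,000 = 199,250 kg; Δv = 358×9.8×ln(3.093) = 3508.4×1.1291 ≈ 3961 m/s.
Stage 2: m₀ = 143,250 kg, m_f = 143,250 − 107,000 = 36,250 kg; Δv = 292×9.8×ln(3.952) = 2861.6×1.3742 ≈ 3932 m/s.
Stage 3: m₀ = 19,850 kg, m_f = 19,850 − 15,500 = 4,350 kg; Δv = 277×9.8×ln(4.563) = 2714.6×1.5180 ≈ 4121 m/s.
Total Δv = 3961 + 3932 + 4121 = 12014 m/s.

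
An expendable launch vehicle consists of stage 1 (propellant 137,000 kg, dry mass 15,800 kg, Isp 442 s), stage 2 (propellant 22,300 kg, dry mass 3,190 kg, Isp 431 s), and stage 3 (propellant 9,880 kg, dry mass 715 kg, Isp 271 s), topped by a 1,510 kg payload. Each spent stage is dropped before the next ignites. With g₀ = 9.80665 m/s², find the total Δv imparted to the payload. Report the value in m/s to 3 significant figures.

Ignition mass of stage 1 = 137,000+15,800 + 22,300+3,190 + 9,880+715 + 1,510 = 190,395 kg.
Stage 1: m₀ = 190,395 kg, m_f = 190,395 − 137,000 = 53,395 kg; Δv = 442×9.80665×ln(3.566) = 4334.5×1.2714 ≈ 5511 m/s.
Stage 2: m₀ = 37,595 kg, m_f = 37,595 − 22,300 = 15,295 kg; Δv = 431×9.80665×ln(2.458) = 4226.7×0.8993 ≈ 3801 m/s.
Stage 3: m₀ = 12,105 kg, m_f = 12,105 − 9,880 = 2,225 kg; Δv = 271×9.80665×ln(5.44) = 2657.6×1.6939 ≈ 4502 m/s.
Total Δv = 5511 + 3801 + 4502 = 13814 m/s.

Δv ≈ 13800 m/s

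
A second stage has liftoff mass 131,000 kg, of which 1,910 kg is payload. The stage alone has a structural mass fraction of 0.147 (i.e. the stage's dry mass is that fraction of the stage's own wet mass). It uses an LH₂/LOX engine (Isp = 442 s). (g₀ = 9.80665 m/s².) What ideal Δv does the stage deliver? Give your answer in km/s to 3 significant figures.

Δv ≈ 7.96 km/s

Stage wet mass = m₀ − payload = 131,000 − 1,910 = 129,090 kg.
Stage dry mass = ε × stage wet mass = 0.147 × 129,090 = 18,976.2 kg.
Burnout mass m_f = stage dry + payload = 18,976.2 + 1,910 = 20,886.2 kg.
v_e = Isp · g₀ = 442 × 9.80665 = 4334.5 m/s.
Using Δv = v_e ln(m₀/m_f): Δv = v_e · ln(131,000/20,886.2) = 4334.5 × ln(6.272) = 4334.5 × 1.8361 ≈ 7959 m/s.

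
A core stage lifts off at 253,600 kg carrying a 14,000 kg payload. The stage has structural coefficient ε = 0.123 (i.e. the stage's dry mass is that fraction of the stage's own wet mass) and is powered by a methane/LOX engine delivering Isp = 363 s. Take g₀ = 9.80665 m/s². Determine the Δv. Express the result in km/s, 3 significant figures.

Δv ≈ 6.28 km/s

Stage wet mass = m₀ − payload = 253,600 − 14,000 = 239,600 kg.
Stage dry mass = ε × stage wet mass = 0.123 × 239,600 = 29,470.8 kg.
Burnout mass m_f = stage dry + payload = 29,470.8 + 14,000 = 43,470.8 kg.
v_e = Isp · g₀ = 363 × 9.80665 = 3559.8 m/s.
Δv = v_e · ln(253,600/43,470.8) = 3559.8 × ln(5.834) = 3559.8 × 1.7637 ≈ 6278 m/s.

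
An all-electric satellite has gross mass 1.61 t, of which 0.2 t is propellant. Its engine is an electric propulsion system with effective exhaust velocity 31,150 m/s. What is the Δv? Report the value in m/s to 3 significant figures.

m_f = m₀ − m_prop = 1.61 − 0.2 = 1.41 t.
From the ideal rocket equation, Δv = v_e · ln(m₀/m_f) = 31150.0 × ln(1.142) = 31150.0 × 0.1326 ≈ 4131.9 m/s.

Δv ≈ 4130 m/s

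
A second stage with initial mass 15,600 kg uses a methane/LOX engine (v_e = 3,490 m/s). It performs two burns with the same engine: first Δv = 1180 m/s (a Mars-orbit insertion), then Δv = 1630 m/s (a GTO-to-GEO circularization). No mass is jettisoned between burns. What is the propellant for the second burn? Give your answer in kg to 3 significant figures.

After the first burn: m = 15600 × exp(−1180/3490.0) = 15600 × 0.71312 = 11,124.7 kg.
After the second burn: m = 11,124.7 × exp(−1630/3490.0) = 11,124.7 × 0.62685 = 6,973.52 kg.
Second-burn propellant = 11,124.7 − 6,973.52 = 4,151.18 kg.

propellant for the second burn ≈ 4150 kg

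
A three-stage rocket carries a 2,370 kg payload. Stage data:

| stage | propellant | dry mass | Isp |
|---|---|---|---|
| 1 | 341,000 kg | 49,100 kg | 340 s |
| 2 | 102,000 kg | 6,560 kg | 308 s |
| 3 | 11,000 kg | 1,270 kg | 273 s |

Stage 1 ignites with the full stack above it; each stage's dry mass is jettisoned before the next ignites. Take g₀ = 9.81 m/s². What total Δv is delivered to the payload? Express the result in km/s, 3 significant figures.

Ignition mass of stage 1 = 341,000+49,100 + 102,000+6,560 + 11,000+1,270 + 2,370 = 513,300 kg.
Stage 1: m₀ = 513,300 kg, m_f = 513,300 − 341,000 = 172,300 kg; Δv = 340×9.81×ln(2.979) = 3335.4×1.0916 ≈ 3641 m/s.
Stage 2: m₀ = 123,200 kg, m_f = 123,200 − 102,000 = 21,200 kg; Δv = 308×9.81×ln(5.811) = 3021.5×1.7598 ≈ 5317 m/s.
Stage 3: m₀ = 14,640 kg, m_f = 14,640 − 11,000 = 3,640 kg; Δv = 273×9.81×ln(4.022) = 2678.1×1.3918 ≈ 3727 m/s.
Total Δv = 3641 + 5317 + 3727 = 12685 m/s.

Δv ≈ 12.7 km/s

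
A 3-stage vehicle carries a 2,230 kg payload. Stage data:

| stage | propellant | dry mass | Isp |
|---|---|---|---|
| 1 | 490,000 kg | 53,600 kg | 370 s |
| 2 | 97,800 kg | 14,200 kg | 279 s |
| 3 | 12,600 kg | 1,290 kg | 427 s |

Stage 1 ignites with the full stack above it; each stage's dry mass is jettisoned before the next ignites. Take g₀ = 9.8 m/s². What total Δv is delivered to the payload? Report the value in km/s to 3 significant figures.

Ignition mass of stage 1 = 490,000+53,600 + 97,800+14,200 + 12,600+1,290 + 2,230 = 671,720 kg.
Stage 1: m₀ = 671,720 kg, m_f = 671,720 − 490,000 = 181,720 kg; Δv = 370×9.8×ln(3.696) = 3626.0×1.3074 ≈ 4741 m/s.
Stage 2: m₀ = 128,120 kg, m_f = 128,120 − 97,800 = 30,320 kg; Δv = 279×9.8×ln(4.226) = 2734.2×1.4412 ≈ 3940 m/s.
Stage 3: m₀ = 16,120 kg, m_f = 16,120 − 12,600 = 3,520 kg; Δv = 427×9.8×ln(4.58) = 4184.6×1.5216 ≈ 6367 m/s.
Total Δv = 4741 + 3940 + 6367 = 15048 m/s.

Δv ≈ 15.0 km/s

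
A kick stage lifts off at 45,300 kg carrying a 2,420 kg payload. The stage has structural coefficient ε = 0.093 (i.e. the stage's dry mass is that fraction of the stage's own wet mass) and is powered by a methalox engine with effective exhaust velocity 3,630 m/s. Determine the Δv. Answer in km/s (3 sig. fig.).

Stage wet mass = m₀ − payload = 45,300 − 2,420 = 42,880 kg.
Stage dry mass = ε × stage wet mass = 0.093 × 42,880 = 3,987.84 kg.
Burnout mass m_f = stage dry + payload = 3,987.84 + 2,420 = 6,407.84 kg.
Rocket equation: Δv = v_e · ln(45,300/6,407.84) = 3630.0 × ln(7.069) = 3630.0 × 1.9558 ≈ 7099 m/s.

Δv ≈ 7.10 km/s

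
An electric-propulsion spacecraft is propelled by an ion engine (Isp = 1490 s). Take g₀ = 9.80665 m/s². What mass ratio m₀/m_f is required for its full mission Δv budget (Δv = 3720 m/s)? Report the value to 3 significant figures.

mass ratio ≈ 1.29

v_e = Isp · g₀ = 1490 × 9.80665 = 14611.9 m/s.
By the Tsiolkovsky rocket equation, m₀/m_f = exp(Δv / v_e) = exp(3720 / 14611.9) = exp(0.2546) = 1.2899.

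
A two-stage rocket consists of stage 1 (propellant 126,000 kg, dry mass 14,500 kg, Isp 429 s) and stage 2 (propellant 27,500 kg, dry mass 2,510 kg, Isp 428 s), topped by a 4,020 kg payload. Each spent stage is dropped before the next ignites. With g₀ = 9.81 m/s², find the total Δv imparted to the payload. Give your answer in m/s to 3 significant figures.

Δv ≈ 12300 m/s

Ignition mass of stage 1 = 126,000+14,500 + 27,500+2,510 + 4,020 = 174,530 kg.
Stage 1: m₀ = 174,530 kg, m_f = 174,530 − 126,000 = 48,530 kg; Δv = 429×9.81×ln(3.596) = 4208.5×1.2799 ≈ 5387 m/s.
Stage 2: m₀ = 34,030 kg, m_f = 34,030 − 27,500 = 6,530 kg; Δv = 428×9.81×ln(5.211) = 4198.7×1.6508 ≈ 6931 m/s.
Total Δv = 5387 + 6931 = 12318 m/s.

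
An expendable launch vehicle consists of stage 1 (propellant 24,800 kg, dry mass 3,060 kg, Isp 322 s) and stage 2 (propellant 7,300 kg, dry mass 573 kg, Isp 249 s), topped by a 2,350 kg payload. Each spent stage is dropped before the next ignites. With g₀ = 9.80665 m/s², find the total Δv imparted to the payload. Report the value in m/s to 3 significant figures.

Ignition mass of stage 1 = 24,800+3,060 + 7,300+573 + 2,350 = 38,083 kg.
Stage 1: m₀ = 38,083 kg, m_f = 38,083 − 24,800 = 13,283 kg; Δv = 322×9.80665×ln(2.867) = 3157.7×1.0533 ≈ 3326 m/s.
Stage 2: m₀ = 10,223 kg, m_f = 10,223 − 7,300 = 2,923 kg; Δv = 249×9.80665×ln(3.497) = 2441.9×1.2520 ≈ 3057 m/s.
Total Δv = 3326 + 3057 = 6383 m/s.

Δv ≈ 6380 m/s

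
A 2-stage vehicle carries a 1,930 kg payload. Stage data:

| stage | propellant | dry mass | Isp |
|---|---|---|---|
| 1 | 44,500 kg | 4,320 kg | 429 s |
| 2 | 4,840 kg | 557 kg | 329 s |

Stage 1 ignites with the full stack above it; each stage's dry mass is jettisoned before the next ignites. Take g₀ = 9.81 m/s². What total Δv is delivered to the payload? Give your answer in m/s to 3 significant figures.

Δv ≈ 10100 m/s

Ignition mass of stage 1 = 44,500+4,320 + 4,840+557 + 1,930 = 56,147 kg.
Stage 1: m₀ = 56,147 kg, m_f = 56,147 − 44,500 = 11,647 kg; Δv = 429×9.81×ln(4.821) = 4208.5×1.5729 ≈ 6620 m/s.
Stage 2: m₀ = 7,327 kg, m_f = 7,327 − 4,840 = 2,487 kg; Δv = 329×9.81×ln(2.946) = 3227.5×1.0805 ≈ 3487 m/s.
Total Δv = 6620 + 3487 = 10107 m/s.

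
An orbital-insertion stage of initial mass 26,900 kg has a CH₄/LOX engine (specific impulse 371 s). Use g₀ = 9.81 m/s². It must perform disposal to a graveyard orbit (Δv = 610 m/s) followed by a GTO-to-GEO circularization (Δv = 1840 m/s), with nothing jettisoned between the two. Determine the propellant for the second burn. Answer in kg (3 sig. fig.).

propellant for the second burn ≈ 9030 kg

v_e = Isp · g₀ = 371 × 9.81 = 3639.5 m/s.
After the first burn: m = 26900 × exp(−610/3639.5) = 26900 × 0.84569 = 22,749.1 kg.
After the second burn: m = 22,749.1 × exp(−1840/3639.5) = 22,749.1 × 0.60317 = 13,721.6 kg.
Second-burn propellant = 22,749.1 − 13,721.6 = 9,027.5 kg.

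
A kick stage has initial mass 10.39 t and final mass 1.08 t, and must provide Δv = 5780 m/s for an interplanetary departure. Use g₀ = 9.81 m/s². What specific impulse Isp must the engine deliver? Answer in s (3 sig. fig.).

ln(m₀/m_f) = ln(10390/1080) = ln(9.62) = 2.2639.
v_e = Δv / ln(m₀/m_f) = 5780 / 2.2639 = 2553.1 m/s.
Isp = v_e / g₀ = 2553.1 / 9.81 = 260.3 s.

Isp ≈ 260 s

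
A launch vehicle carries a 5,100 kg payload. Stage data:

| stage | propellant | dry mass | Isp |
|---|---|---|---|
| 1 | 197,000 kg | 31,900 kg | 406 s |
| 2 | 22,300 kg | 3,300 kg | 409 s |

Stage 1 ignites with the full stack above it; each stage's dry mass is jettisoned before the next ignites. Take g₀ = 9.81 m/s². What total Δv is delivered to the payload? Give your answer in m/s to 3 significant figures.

Ignition mass of stage 1 = 197,000+31,900 + 22,300+3,300 + 5,100 = 259,600 kg.
Stage 1: m₀ = 259,600 kg, m_f = 259,600 − 197,000 = 62,600 kg; Δv = 406×9.81×ln(4.147) = 3982.9×1.4224 ≈ 5665 m/s.
Stage 2: m₀ = 30,700 kg, m_f = 30,700 − 22,300 = 8,400 kg; Δv = 409×9.81×ln(3.655) = 4012.3×1.2960 ≈ 5200 m/s.
Total Δv = 5665 + 5200 = 10865 m/s.

Δv ≈ 10900 m/s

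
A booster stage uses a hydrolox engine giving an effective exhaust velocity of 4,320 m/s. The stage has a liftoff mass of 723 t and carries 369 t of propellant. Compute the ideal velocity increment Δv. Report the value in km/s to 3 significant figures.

Δv ≈ 3.08 km/s

m_f = m₀ − m_prop = 723 − 369 = 354 t.
Using Δv = v_e ln(m₀/m_f): Δv = v_e · ln(m₀/m_f) = 4320.0 × ln(2.042) = 4320.0 × 0.7141 ≈ 3085.0 m/s.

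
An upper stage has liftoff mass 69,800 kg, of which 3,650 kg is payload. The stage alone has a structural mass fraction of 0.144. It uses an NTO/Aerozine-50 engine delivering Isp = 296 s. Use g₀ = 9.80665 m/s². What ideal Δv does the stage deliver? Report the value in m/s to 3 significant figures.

Stage wet mass = m₀ − payload = 69,800 − 3,650 = 66,150 kg.
Stage dry mass = ε × stage wet mass = 0.144 × 66,150 = 9,525.6 kg.
Burnout mass m_f = stage dry + payload = 9,525.6 + 3,650 = 13,175.6 kg.
v_e = Isp · g₀ = 296 × 9.80665 = 2902.8 m/s.
Δv = v_e · ln(69,800/13,175.6) = 2902.8 × ln(5.298) = 2902.8 × 1.6673 ≈ 4840 m/s.

Δv ≈ 4840 m/s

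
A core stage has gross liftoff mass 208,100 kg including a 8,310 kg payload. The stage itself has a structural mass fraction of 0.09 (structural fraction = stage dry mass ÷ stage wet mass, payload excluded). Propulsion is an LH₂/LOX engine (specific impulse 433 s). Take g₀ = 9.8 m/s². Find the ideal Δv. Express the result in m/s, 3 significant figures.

Stage wet mass = m₀ − payload = 208,100 − 8,310 = 199,790 kg.
Stage dry mass = ε × stage wet mass = 0.09 × 199,790 = 17,981.1 kg.
Burnout mass m_f = stage dry + payload = 17,981.1 + 8,310 = 26,291.1 kg.
v_e = Isp · g₀ = 433 × 9.8 = 4243.4 m/s.
Rocket equation: Δv = v_e · ln(208,100/26,291.1) = 4243.4 × ln(7.915) = 4243.4 × 2.0688 ≈ 8779 m/s.

Δv ≈ 8780 m/s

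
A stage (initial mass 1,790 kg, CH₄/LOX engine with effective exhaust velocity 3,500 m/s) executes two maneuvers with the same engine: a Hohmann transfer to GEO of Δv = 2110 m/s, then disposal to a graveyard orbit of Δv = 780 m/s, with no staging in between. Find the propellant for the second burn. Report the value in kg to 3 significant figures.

propellant for the second burn ≈ 196 kg

After the first burn: m = 1790 × exp(−2110/3500.0) = 1790 × 0.54725 = 979.578 kg.
After the second burn: m = 979.578 × exp(−780/3500.0) = 979.578 × 0.80023 = 783.888 kg.
Second-burn propellant = 979.578 − 783.888 = 195.69 kg.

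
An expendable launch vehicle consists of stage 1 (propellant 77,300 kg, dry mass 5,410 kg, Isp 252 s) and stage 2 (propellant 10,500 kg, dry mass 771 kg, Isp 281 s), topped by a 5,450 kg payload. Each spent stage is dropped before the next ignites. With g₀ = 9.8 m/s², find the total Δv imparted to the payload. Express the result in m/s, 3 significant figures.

Δv ≈ 6430 m/s

Ignition mass of stage 1 = 77,300+5,410 + 10,500+771 + 5,450 = 99,431 kg.
Stage 1: m₀ = 99,431 kg, m_f = 99,431 − 77,300 = 22,131 kg; Δv = 252×9.8×ln(4.493) = 2469.6×1.5025 ≈ 3711 m/s.
Stage 2: m₀ = 16,721 kg, m_f = 16,721 − 10,500 = 6,221 kg; Δv = 281×9.8×ln(2.688) = 2753.8×0.9887 ≈ 2723 m/s.
Total Δv = 3711 + 2723 = 6434 m/s.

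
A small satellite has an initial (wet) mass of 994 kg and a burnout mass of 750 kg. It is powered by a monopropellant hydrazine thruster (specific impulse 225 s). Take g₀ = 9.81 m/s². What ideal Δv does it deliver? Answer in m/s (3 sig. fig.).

Δv ≈ 622 m/s

v_e = Isp · g₀ = 225 × 9.81 = 2207.2 m/s.
Rocket equation: Δv = v_e · ln(m₀/m_f) = 2207.2 × ln(1.325) = 2207.2 × 0.2817 ≈ 621.7 m/s.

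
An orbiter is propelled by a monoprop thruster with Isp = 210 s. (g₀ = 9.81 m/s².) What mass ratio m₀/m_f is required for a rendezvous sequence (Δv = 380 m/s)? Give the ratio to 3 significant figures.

mass ratio ≈ 1.20

v_e = Isp · g₀ = 210 × 9.81 = 2060.1 m/s.
m₀/m_f = exp(Δv / v_e) = exp(380 / 2060.1) = exp(0.1845) = 1.2026.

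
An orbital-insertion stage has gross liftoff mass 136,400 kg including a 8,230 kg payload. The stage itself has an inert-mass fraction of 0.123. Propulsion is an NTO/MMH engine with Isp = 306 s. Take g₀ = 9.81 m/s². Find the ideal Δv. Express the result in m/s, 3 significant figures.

Δv ≈ 5220 m/s

Stage wet mass = m₀ − payload = 136,400 − 8,230 = 128,170 kg.
Stage dry mass = ε × stage wet mass = 0.123 × 128,170 = 15,764.9 kg.
Burnout mass m_f = stage dry + payload = 15,764.9 + 8,230 = 23,994.9 kg.
v_e = Isp · g₀ = 306 × 9.81 = 3001.9 m/s.
Rocket equation: Δv = v_e · ln(136,400/23,994.9) = 3001.9 × ln(5.685) = 3001.9 × 1.7378 ≈ 5216 m/s.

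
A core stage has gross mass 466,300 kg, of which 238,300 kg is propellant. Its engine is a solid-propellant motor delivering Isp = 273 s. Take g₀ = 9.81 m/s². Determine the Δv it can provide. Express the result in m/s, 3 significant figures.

v_e = Isp · g₀ = 273 × 9.81 = 2678.1 m/s.
m_f = m₀ − m_prop = 466,300 − 238,300 = 228,000 kg.
Δv = v_e · ln(m₀/m_f) = 2678.1 × ln(2.045) = 2678.1 × 0.7155 ≈ 1916.2 m/s.

Δv ≈ 1920 m/s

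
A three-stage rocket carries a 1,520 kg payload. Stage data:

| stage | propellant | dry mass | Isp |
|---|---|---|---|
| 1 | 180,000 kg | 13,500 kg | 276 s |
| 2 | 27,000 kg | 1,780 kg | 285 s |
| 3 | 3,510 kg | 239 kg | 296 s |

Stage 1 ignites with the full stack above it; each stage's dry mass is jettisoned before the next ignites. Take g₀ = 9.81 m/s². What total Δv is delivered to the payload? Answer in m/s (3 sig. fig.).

Ignition mass of stage 1 = 180,000+13,500 + 27,000+1,780 + 3,510+239 + 1,520 = 227,549 kg.
Stage 1: m₀ = 227,549 kg, m_f = 227,549 − 180,000 = 47,549 kg; Δv = 276×9.81×ln(4.786) = 2707.6×1.5656 ≈ 4239 m/s.
Stage 2: m₀ = 34,049 kg, m_f = 34,049 − 27,000 = 7,049 kg; Δv = 285×9.81×ln(4.83) = 2795.9×1.5749 ≈ 4403 m/s.
Stage 3: m₀ = 5,269 kg, m_f = 5,269 − 3,510 = 1,759 kg; Δv = 296×9.81×ln(2.995) = 2903.8×1.0971 ≈ 3186 m/s.
Total Δv = 4239 + 4403 + 3186 = 11828 m/s.

Δv ≈ 11800 m/s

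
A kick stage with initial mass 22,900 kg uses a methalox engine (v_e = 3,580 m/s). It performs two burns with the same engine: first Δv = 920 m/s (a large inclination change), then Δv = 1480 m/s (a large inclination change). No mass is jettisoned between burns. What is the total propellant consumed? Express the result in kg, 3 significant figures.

total propellant consumed ≈ 11200 kg

After the first burn: m = 22900 × exp(−920/3580.0) = 22900 × 0.77338 = 17,710.4 kg.
After the second burn: m = 17,710.4 × exp(−1480/3580.0) = 17,710.4 × 0.66139 = 11,713.5 kg.
Total propellant = m₀ − m_final = 22900 − 11,713.5 = 11,186.5 kg.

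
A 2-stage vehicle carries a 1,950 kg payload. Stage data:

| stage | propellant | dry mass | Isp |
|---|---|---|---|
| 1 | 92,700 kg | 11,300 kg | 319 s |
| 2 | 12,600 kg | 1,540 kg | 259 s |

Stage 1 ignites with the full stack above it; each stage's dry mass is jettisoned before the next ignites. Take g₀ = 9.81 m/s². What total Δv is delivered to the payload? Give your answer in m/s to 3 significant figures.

Ignition mass of stage 1 = 92,700+11,300 + 12,600+1,540 + 1,950 = 120,090 kg.
Stage 1: m₀ = 120,090 kg, m_f = 120,090 − 92,700 = 27,390 kg; Δv = 319×9.81×ln(4.384) = 3129.4×1.4781 ≈ 4625 m/s.
Stage 2: m₀ = 16,090 kg, m_f = 16,090 − 12,600 = 3,490 kg; Δv = 259×9.81×ln(4.61) = 2540.8×1.5283 ≈ 3883 m/s.
Total Δv = 4625 + 3883 = 8508 m/s.

Δv ≈ 8510 m/s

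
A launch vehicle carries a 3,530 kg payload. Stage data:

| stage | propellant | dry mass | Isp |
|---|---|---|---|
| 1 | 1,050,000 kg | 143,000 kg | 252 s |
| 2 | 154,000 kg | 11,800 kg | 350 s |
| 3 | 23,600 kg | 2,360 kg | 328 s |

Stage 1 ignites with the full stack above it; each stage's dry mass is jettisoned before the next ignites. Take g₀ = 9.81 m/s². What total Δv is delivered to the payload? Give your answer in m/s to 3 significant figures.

Ignition mass of stage 1 = 1,050,000+143,000 + 154,000+11,800 + 23,600+2,360 + 3,530 = 1,388,290 kg.
Stage 1: m₀ = 1,388,290 kg, m_f = 1,388,290 − 1,050,000 = 338,290 kg; Δv = 252×9.81×ln(4.104) = 2472.1×1.4119 ≈ 3490 m/s.
Stage 2: m₀ = 195,290 kg, m_f = 195,290 − 154,000 = 41,290 kg; Δv = 350×9.81×ln(4.73) = 3433.5×1.5539 ≈ 5335 m/s.
Stage 3: m₀ = 29,490 kg, m_f = 29,490 − 23,600 = 5,890 kg; Δv = 328×9.81×ln(5.007) = 3217.7×1.6108 ≈ 5183 m/s.
Total Δv = 3490 + 5335 + 5183 = 14008 m/s.

Δv ≈ 14000 m/s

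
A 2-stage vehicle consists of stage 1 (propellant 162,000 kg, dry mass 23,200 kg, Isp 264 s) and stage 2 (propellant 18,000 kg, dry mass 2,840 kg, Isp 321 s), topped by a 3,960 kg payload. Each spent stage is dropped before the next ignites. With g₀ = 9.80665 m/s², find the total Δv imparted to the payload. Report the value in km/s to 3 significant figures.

Ignition mass of stage 1 = 162,000+23,200 + 18,000+2,840 + 3,960 = 210,000 kg.
Stage 1: m₀ = 210,000 kg, m_f = 210,000 − 162,000 = 48,000 kg; Δv = 264×9.80665×ln(4.375) = 2589.0×1.4759 ≈ 3821 m/s.
Stage 2: m₀ = 24,800 kg, m_f = 24,800 − 18,000 = 6,800 kg; Δv = 321×9.80665×ln(3.647) = 3147.9×1.2939 ≈ 4073 m/s.
Total Δv = 3821 + 4073 = 7894 m/s.

Δv ≈ 7.89 km/s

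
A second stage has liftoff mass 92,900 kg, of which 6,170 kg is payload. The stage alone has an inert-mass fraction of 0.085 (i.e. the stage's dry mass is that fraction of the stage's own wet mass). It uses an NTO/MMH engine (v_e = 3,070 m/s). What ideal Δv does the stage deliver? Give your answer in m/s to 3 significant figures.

Stage wet mass = m₀ − payload = 92,900 − 6,170 = 86,730 kg.
Stage dry mass = ε × stage wet mass = 0.085 × 86,730 = 7,372.05 kg.
Burnout mass m_f = stage dry + payload = 7,372.05 + 6,170 = 13,542.05 kg.
By the Tsiolkovsky rocket equation, Δv = v_e · ln(92,900/13,542.05) = 3070.0 × ln(6.86) = 3070.0 × 1.9257 ≈ 5912 m/s.

Δv ≈ 5910 m/s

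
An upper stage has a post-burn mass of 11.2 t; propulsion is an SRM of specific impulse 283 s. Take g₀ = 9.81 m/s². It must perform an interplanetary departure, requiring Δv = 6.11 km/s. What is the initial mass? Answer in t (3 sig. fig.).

initial mass ≈ 101 t

v_e = Isp · g₀ = 283 × 9.81 = 2776.2 m/s.
By the Tsiolkovsky rocket equation, m₀/m_f = exp(Δv / v_e) = exp(6110 / 2776.2) = exp(2.2008) = 9.0325.
m₀ = m_f × 9.0325 = 11.2 × 9.0325 = 101.164 t.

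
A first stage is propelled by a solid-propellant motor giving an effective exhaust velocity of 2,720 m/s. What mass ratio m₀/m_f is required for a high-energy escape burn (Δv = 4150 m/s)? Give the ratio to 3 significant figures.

m₀/m_f = exp(Δv / v_e) = exp(4150 / 2720.0) = exp(1.5257) = 4.5985.

mass ratio ≈ 4.60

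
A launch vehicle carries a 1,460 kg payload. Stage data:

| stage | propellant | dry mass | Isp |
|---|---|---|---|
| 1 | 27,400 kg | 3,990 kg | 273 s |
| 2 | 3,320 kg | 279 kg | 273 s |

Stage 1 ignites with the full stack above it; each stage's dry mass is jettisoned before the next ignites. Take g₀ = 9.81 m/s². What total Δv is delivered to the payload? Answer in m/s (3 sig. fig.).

Δv ≈ 6590 m/s

Ignition mass of stage 1 = 27,400+3,990 + 3,320+279 + 1,460 = 36,449 kg.
Stage 1: m₀ = 36,449 kg, m_f = 36,449 − 27,400 = 9,049 kg; Δv = 273×9.81×ln(4.028) = 2678.1×1.3933 ≈ 3731 m/s.
Stage 2: m₀ = 5,059 kg, m_f = 5,059 − 3,320 = 1,739 kg; Δv = 273×9.81×ln(2.909) = 2678.1×1.0679 ≈ 2860 m/s.
Total Δv = 3731 + 2860 = 6591 m/s.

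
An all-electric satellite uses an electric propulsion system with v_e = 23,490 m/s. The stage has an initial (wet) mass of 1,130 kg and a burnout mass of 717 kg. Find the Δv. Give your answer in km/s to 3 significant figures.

Δv = v_e · ln(m₀/m_f) = 23490.0 × ln(1.576) = 23490.0 × 0.4549 ≈ 10685.5 m/s.

Δv ≈ 10.7 km/s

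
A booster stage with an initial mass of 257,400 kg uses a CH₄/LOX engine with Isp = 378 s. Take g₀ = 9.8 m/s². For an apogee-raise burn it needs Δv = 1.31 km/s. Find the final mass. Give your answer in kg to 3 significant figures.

final mass ≈ 181000 kg

v_e = Isp · g₀ = 378 × 9.8 = 3704.4 m/s.
Rocket equation: m₀/m_f = exp(Δv / v_e) = exp(1310 / 3704.4) = exp(0.3536) = 1.4242.
m_f = m₀ / 1.4242 = 257,400 / 1.4242 = 180,733 kg.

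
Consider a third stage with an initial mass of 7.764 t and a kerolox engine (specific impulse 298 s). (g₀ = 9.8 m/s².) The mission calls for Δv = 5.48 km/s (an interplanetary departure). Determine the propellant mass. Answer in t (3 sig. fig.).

v_e = Isp · g₀ = 298 × 9.8 = 2920.4 m/s.
Using Δv = v_e ln(m₀/m_f): m₀/m_f = exp(Δv / v_e) = exp(5480 / 2920.4) = exp(1.8765) = 6.5303.
m_f = 7.764 / 6.5303 = 1.18892 t, so propellant = m₀ − m_f = 7.764 − 1.18892 = 6.57508 t.

propellant mass ≈ 6.58 t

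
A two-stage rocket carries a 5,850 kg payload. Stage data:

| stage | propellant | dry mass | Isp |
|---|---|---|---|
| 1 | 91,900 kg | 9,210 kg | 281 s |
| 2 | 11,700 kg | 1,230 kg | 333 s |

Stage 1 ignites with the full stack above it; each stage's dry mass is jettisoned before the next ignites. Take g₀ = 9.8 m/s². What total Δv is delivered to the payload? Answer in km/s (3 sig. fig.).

Δv ≈ 7.19 km/s

Ignition mass of stage 1 = 91,900+9,210 + 11,700+1,230 + 5,850 = 119,890 kg.
Stage 1: m₀ = 119,890 kg, m_f = 119,890 − 91,900 = 27,990 kg; Δv = 281×9.8×ln(4.283) = 2753.8×1.4547 ≈ 4006 m/s.
Stage 2: m₀ = 18,780 kg, m_f = 18,780 − 11,700 = 7,080 kg; Δv = 333×9.8×ln(2.653) = 3263.4×0.9755 ≈ 3184 m/s.
Total Δv = 4006 + 3184 = 7190 m/s.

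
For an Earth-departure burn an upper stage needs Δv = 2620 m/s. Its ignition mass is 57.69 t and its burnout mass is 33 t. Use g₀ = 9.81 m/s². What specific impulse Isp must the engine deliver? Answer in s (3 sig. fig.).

ln(m₀/m_f) = ln(57690/33000) = ln(1.748) = 0.5586.
Using Δv = v_e ln(m₀/m_f): v_e = Δv / ln(m₀/m_f) = 2620 / 0.5586 = 4690.5 m/s.
Isp = v_e / g₀ = 4690.5 / 9.81 = 478.1 s.

Isp ≈ 478 s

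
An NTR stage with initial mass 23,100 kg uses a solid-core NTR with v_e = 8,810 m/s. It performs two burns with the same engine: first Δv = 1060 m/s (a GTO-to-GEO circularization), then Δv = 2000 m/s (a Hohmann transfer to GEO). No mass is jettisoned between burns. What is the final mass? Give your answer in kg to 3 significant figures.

After the first burn: m = 23100 × exp(−1060/8810.0) = 23100 × 0.88664 = 20,481.4 kg.
After the second burn: m = 20,481.4 × exp(−2000/8810.0) = 20,481.4 × 0.79691 = 16,321.8 kg.

final mass ≈ 16300 kg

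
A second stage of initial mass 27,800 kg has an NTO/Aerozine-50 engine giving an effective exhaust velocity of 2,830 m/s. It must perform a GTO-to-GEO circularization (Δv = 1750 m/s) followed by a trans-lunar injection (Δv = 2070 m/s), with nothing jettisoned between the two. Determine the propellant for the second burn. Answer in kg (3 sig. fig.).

propellant for the second burn ≈ 7770 kg

After the first burn: m = 27800 × exp(−1750/2830.0) = 27800 × 0.53882 = 14,979.2 kg.
After the second burn: m = 14,979.2 × exp(−2070/2830.0) = 14,979.2 × 0.48121 = 7,208.14 kg.
Second-burn propellant = 14,979.2 − 7,208.14 = 7,771.06 kg.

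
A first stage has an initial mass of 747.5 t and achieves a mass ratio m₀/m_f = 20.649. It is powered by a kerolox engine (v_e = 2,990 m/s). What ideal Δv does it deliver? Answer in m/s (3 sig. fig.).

Δv ≈ 9050 m/s

By the Tsiolkovsky rocket equation, Δv = v_e · ln(20.649) = 2990.0 × 3.0277 ≈ 9052.7 m/s.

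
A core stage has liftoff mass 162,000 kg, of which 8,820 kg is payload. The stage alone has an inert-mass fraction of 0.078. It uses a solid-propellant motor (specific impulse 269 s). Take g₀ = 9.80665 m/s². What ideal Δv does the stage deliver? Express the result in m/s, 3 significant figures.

Δv ≈ 5420 m/s

Stage wet mass = m₀ − payload = 162,000 − 8,820 = 153,180 kg.
Stage dry mass = ε × stage wet mass = 0.078 × 153,180 = 11,948 kg.
Burnout mass m_f = stage dry + payload = 11,948 + 8,820 = 20,768 kg.
v_e = Isp · g₀ = 269 × 9.80665 = 2638.0 m/s.
From the ideal rocket equation, Δv = v_e · ln(162,000/20,768) = 2638.0 × ln(7.8) = 2638.0 × 2.0542 ≈ 5419 m/s.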